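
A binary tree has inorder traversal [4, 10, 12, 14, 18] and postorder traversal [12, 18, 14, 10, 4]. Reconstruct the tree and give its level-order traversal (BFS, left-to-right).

Inorder:   [4, 10, 12, 14, 18]
Postorder: [12, 18, 14, 10, 4]
Algorithm: postorder visits root last, so walk postorder right-to-left;
each value is the root of the current inorder slice — split it at that
value, recurse on the right subtree first, then the left.
Recursive splits:
  root=4; inorder splits into left=[], right=[10, 12, 14, 18]
  root=10; inorder splits into left=[], right=[12, 14, 18]
  root=14; inorder splits into left=[12], right=[18]
  root=18; inorder splits into left=[], right=[]
  root=12; inorder splits into left=[], right=[]
Reconstructed level-order: [4, 10, 14, 12, 18]


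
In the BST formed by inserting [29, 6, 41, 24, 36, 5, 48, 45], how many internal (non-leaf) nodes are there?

Tree built from: [29, 6, 41, 24, 36, 5, 48, 45]
Tree (level-order array): [29, 6, 41, 5, 24, 36, 48, None, None, None, None, None, None, 45]
Rule: An internal node has at least one child.
Per-node child counts:
  node 29: 2 child(ren)
  node 6: 2 child(ren)
  node 5: 0 child(ren)
  node 24: 0 child(ren)
  node 41: 2 child(ren)
  node 36: 0 child(ren)
  node 48: 1 child(ren)
  node 45: 0 child(ren)
Matching nodes: [29, 6, 41, 48]
Count of internal (non-leaf) nodes: 4


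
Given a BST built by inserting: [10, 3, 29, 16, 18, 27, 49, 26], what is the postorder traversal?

Tree insertion order: [10, 3, 29, 16, 18, 27, 49, 26]
Tree (level-order array): [10, 3, 29, None, None, 16, 49, None, 18, None, None, None, 27, 26]
Postorder traversal: [3, 26, 27, 18, 16, 49, 29, 10]


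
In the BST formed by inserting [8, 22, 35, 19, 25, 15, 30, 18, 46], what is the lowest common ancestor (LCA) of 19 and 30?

Tree insertion order: [8, 22, 35, 19, 25, 15, 30, 18, 46]
Tree (level-order array): [8, None, 22, 19, 35, 15, None, 25, 46, None, 18, None, 30]
In a BST, the LCA of p=19, q=30 is the first node v on the
root-to-leaf path with p <= v <= q (go left if both < v, right if both > v).
Walk from root:
  at 8: both 19 and 30 > 8, go right
  at 22: 19 <= 22 <= 30, this is the LCA
LCA = 22


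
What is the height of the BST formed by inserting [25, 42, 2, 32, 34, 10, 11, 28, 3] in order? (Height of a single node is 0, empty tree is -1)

Insertion order: [25, 42, 2, 32, 34, 10, 11, 28, 3]
Tree (level-order array): [25, 2, 42, None, 10, 32, None, 3, 11, 28, 34]
Compute height bottom-up (empty subtree = -1):
  height(3) = 1 + max(-1, -1) = 0
  height(11) = 1 + max(-1, -1) = 0
  height(10) = 1 + max(0, 0) = 1
  height(2) = 1 + max(-1, 1) = 2
  height(28) = 1 + max(-1, -1) = 0
  height(34) = 1 + max(-1, -1) = 0
  height(32) = 1 + max(0, 0) = 1
  height(42) = 1 + max(1, -1) = 2
  height(25) = 1 + max(2, 2) = 3
Height = 3


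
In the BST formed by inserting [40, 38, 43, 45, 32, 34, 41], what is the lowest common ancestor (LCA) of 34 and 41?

Tree insertion order: [40, 38, 43, 45, 32, 34, 41]
Tree (level-order array): [40, 38, 43, 32, None, 41, 45, None, 34]
In a BST, the LCA of p=34, q=41 is the first node v on the
root-to-leaf path with p <= v <= q (go left if both < v, right if both > v).
Walk from root:
  at 40: 34 <= 40 <= 41, this is the LCA
LCA = 40


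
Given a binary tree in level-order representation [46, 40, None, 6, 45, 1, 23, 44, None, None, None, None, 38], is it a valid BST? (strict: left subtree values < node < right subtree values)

Level-order array: [46, 40, None, 6, 45, 1, 23, 44, None, None, None, None, 38]
Validate using subtree bounds (lo, hi): at each node, require lo < value < hi,
then recurse left with hi=value and right with lo=value.
Preorder trace (stopping at first violation):
  at node 46 with bounds (-inf, +inf): OK
  at node 40 with bounds (-inf, 46): OK
  at node 6 with bounds (-inf, 40): OK
  at node 1 with bounds (-inf, 6): OK
  at node 23 with bounds (6, 40): OK
  at node 38 with bounds (23, 40): OK
  at node 45 with bounds (40, 46): OK
  at node 44 with bounds (40, 45): OK
No violation found at any node.
Result: Valid BST


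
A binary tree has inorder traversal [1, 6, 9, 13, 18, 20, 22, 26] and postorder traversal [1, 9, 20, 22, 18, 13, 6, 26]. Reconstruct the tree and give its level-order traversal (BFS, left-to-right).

Inorder:   [1, 6, 9, 13, 18, 20, 22, 26]
Postorder: [1, 9, 20, 22, 18, 13, 6, 26]
Algorithm: postorder visits root last, so walk postorder right-to-left;
each value is the root of the current inorder slice — split it at that
value, recurse on the right subtree first, then the left.
Recursive splits:
  root=26; inorder splits into left=[1, 6, 9, 13, 18, 20, 22], right=[]
  root=6; inorder splits into left=[1], right=[9, 13, 18, 20, 22]
  root=13; inorder splits into left=[9], right=[18, 20, 22]
  root=18; inorder splits into left=[], right=[20, 22]
  root=22; inorder splits into left=[20], right=[]
  root=20; inorder splits into left=[], right=[]
  root=9; inorder splits into left=[], right=[]
  root=1; inorder splits into left=[], right=[]
Reconstructed level-order: [26, 6, 1, 13, 9, 18, 22, 20]


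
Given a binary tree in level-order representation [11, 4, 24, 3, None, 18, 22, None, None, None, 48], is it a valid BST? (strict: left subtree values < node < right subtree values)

Level-order array: [11, 4, 24, 3, None, 18, 22, None, None, None, 48]
Validate using subtree bounds (lo, hi): at each node, require lo < value < hi,
then recurse left with hi=value and right with lo=value.
Preorder trace (stopping at first violation):
  at node 11 with bounds (-inf, +inf): OK
  at node 4 with bounds (-inf, 11): OK
  at node 3 with bounds (-inf, 4): OK
  at node 24 with bounds (11, +inf): OK
  at node 18 with bounds (11, 24): OK
  at node 48 with bounds (18, 24): VIOLATION
Node 48 violates its bound: not (18 < 48 < 24).
Result: Not a valid BST


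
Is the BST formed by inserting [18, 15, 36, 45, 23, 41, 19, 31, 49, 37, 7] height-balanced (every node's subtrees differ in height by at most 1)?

Tree (level-order array): [18, 15, 36, 7, None, 23, 45, None, None, 19, 31, 41, 49, None, None, None, None, 37]
Definition: a tree is height-balanced if, at every node, |h(left) - h(right)| <= 1 (empty subtree has height -1).
Bottom-up per-node check:
  node 7: h_left=-1, h_right=-1, diff=0 [OK], height=0
  node 15: h_left=0, h_right=-1, diff=1 [OK], height=1
  node 19: h_left=-1, h_right=-1, diff=0 [OK], height=0
  node 31: h_left=-1, h_right=-1, diff=0 [OK], height=0
  node 23: h_left=0, h_right=0, diff=0 [OK], height=1
  node 37: h_left=-1, h_right=-1, diff=0 [OK], height=0
  node 41: h_left=0, h_right=-1, diff=1 [OK], height=1
  node 49: h_left=-1, h_right=-1, diff=0 [OK], height=0
  node 45: h_left=1, h_right=0, diff=1 [OK], height=2
  node 36: h_left=1, h_right=2, diff=1 [OK], height=3
  node 18: h_left=1, h_right=3, diff=2 [FAIL (|1-3|=2 > 1)], height=4
Node 18 violates the condition: |1 - 3| = 2 > 1.
Result: Not balanced


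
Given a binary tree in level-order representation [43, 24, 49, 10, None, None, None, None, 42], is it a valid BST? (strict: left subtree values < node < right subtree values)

Level-order array: [43, 24, 49, 10, None, None, None, None, 42]
Validate using subtree bounds (lo, hi): at each node, require lo < value < hi,
then recurse left with hi=value and right with lo=value.
Preorder trace (stopping at first violation):
  at node 43 with bounds (-inf, +inf): OK
  at node 24 with bounds (-inf, 43): OK
  at node 10 with bounds (-inf, 24): OK
  at node 42 with bounds (10, 24): VIOLATION
Node 42 violates its bound: not (10 < 42 < 24).
Result: Not a valid BST


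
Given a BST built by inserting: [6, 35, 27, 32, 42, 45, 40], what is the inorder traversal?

Tree insertion order: [6, 35, 27, 32, 42, 45, 40]
Tree (level-order array): [6, None, 35, 27, 42, None, 32, 40, 45]
Inorder traversal: [6, 27, 32, 35, 40, 42, 45]


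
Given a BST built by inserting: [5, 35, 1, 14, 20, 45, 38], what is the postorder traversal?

Tree insertion order: [5, 35, 1, 14, 20, 45, 38]
Tree (level-order array): [5, 1, 35, None, None, 14, 45, None, 20, 38]
Postorder traversal: [1, 20, 14, 38, 45, 35, 5]


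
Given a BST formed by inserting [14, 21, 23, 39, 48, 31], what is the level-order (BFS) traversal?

Tree insertion order: [14, 21, 23, 39, 48, 31]
Tree (level-order array): [14, None, 21, None, 23, None, 39, 31, 48]
BFS from the root, enqueuing left then right child of each popped node:
  queue [14] -> pop 14, enqueue [21], visited so far: [14]
  queue [21] -> pop 21, enqueue [23], visited so far: [14, 21]
  queue [23] -> pop 23, enqueue [39], visited so far: [14, 21, 23]
  queue [39] -> pop 39, enqueue [31, 48], visited so far: [14, 21, 23, 39]
  queue [31, 48] -> pop 31, enqueue [none], visited so far: [14, 21, 23, 39, 31]
  queue [48] -> pop 48, enqueue [none], visited so far: [14, 21, 23, 39, 31, 48]
Result: [14, 21, 23, 39, 31, 48]


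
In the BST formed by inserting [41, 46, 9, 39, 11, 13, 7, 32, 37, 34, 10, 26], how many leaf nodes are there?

Tree built from: [41, 46, 9, 39, 11, 13, 7, 32, 37, 34, 10, 26]
Tree (level-order array): [41, 9, 46, 7, 39, None, None, None, None, 11, None, 10, 13, None, None, None, 32, 26, 37, None, None, 34]
Rule: A leaf has 0 children.
Per-node child counts:
  node 41: 2 child(ren)
  node 9: 2 child(ren)
  node 7: 0 child(ren)
  node 39: 1 child(ren)
  node 11: 2 child(ren)
  node 10: 0 child(ren)
  node 13: 1 child(ren)
  node 32: 2 child(ren)
  node 26: 0 child(ren)
  node 37: 1 child(ren)
  node 34: 0 child(ren)
  node 46: 0 child(ren)
Matching nodes: [7, 10, 26, 34, 46]
Count of leaf nodes: 5


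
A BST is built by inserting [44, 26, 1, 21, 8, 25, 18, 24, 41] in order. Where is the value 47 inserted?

Starting tree (level order): [44, 26, None, 1, 41, None, 21, None, None, 8, 25, None, 18, 24]
Insertion path: 44
Result: insert 47 as right child of 44
Final tree (level order): [44, 26, 47, 1, 41, None, None, None, 21, None, None, 8, 25, None, 18, 24]


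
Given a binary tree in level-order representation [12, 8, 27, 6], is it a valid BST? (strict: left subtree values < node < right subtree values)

Level-order array: [12, 8, 27, 6]
Validate using subtree bounds (lo, hi): at each node, require lo < value < hi,
then recurse left with hi=value and right with lo=value.
Preorder trace (stopping at first violation):
  at node 12 with bounds (-inf, +inf): OK
  at node 8 with bounds (-inf, 12): OK
  at node 6 with bounds (-inf, 8): OK
  at node 27 with bounds (12, +inf): OK
No violation found at any node.
Result: Valid BST


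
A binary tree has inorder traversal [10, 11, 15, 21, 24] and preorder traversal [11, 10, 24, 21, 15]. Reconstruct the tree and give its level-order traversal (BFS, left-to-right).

Inorder:  [10, 11, 15, 21, 24]
Preorder: [11, 10, 24, 21, 15]
Algorithm: preorder visits root first, so consume preorder in order;
for each root, split the current inorder slice at that value into
left-subtree inorder and right-subtree inorder, then recurse.
Recursive splits:
  root=11; inorder splits into left=[10], right=[15, 21, 24]
  root=10; inorder splits into left=[], right=[]
  root=24; inorder splits into left=[15, 21], right=[]
  root=21; inorder splits into left=[15], right=[]
  root=15; inorder splits into left=[], right=[]
Reconstructed level-order: [11, 10, 24, 21, 15]


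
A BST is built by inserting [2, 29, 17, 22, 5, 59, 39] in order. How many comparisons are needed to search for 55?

Search path for 55: 2 -> 29 -> 59 -> 39
Found: False
Comparisons: 4


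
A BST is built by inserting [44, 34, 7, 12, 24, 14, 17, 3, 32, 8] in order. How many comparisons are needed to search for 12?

Search path for 12: 44 -> 34 -> 7 -> 12
Found: True
Comparisons: 4


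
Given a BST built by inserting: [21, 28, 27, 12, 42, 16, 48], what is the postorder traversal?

Tree insertion order: [21, 28, 27, 12, 42, 16, 48]
Tree (level-order array): [21, 12, 28, None, 16, 27, 42, None, None, None, None, None, 48]
Postorder traversal: [16, 12, 27, 48, 42, 28, 21]


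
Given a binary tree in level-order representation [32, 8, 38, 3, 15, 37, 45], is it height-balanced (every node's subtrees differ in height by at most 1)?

Tree (level-order array): [32, 8, 38, 3, 15, 37, 45]
Definition: a tree is height-balanced if, at every node, |h(left) - h(right)| <= 1 (empty subtree has height -1).
Bottom-up per-node check:
  node 3: h_left=-1, h_right=-1, diff=0 [OK], height=0
  node 15: h_left=-1, h_right=-1, diff=0 [OK], height=0
  node 8: h_left=0, h_right=0, diff=0 [OK], height=1
  node 37: h_left=-1, h_right=-1, diff=0 [OK], height=0
  node 45: h_left=-1, h_right=-1, diff=0 [OK], height=0
  node 38: h_left=0, h_right=0, diff=0 [OK], height=1
  node 32: h_left=1, h_right=1, diff=0 [OK], height=2
All nodes satisfy the balance condition.
Result: Balanced


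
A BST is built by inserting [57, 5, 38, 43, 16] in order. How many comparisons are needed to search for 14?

Search path for 14: 57 -> 5 -> 38 -> 16
Found: False
Comparisons: 4


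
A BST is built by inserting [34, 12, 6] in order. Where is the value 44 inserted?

Starting tree (level order): [34, 12, None, 6]
Insertion path: 34
Result: insert 44 as right child of 34
Final tree (level order): [34, 12, 44, 6]


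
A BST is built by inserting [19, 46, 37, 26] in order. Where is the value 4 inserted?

Starting tree (level order): [19, None, 46, 37, None, 26]
Insertion path: 19
Result: insert 4 as left child of 19
Final tree (level order): [19, 4, 46, None, None, 37, None, 26]


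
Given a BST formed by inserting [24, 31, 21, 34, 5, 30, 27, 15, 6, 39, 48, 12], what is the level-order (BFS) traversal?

Tree insertion order: [24, 31, 21, 34, 5, 30, 27, 15, 6, 39, 48, 12]
Tree (level-order array): [24, 21, 31, 5, None, 30, 34, None, 15, 27, None, None, 39, 6, None, None, None, None, 48, None, 12]
BFS from the root, enqueuing left then right child of each popped node:
  queue [24] -> pop 24, enqueue [21, 31], visited so far: [24]
  queue [21, 31] -> pop 21, enqueue [5], visited so far: [24, 21]
  queue [31, 5] -> pop 31, enqueue [30, 34], visited so far: [24, 21, 31]
  queue [5, 30, 34] -> pop 5, enqueue [15], visited so far: [24, 21, 31, 5]
  queue [30, 34, 15] -> pop 30, enqueue [27], visited so far: [24, 21, 31, 5, 30]
  queue [34, 15, 27] -> pop 34, enqueue [39], visited so far: [24, 21, 31, 5, 30, 34]
  queue [15, 27, 39] -> pop 15, enqueue [6], visited so far: [24, 21, 31, 5, 30, 34, 15]
  queue [27, 39, 6] -> pop 27, enqueue [none], visited so far: [24, 21, 31, 5, 30, 34, 15, 27]
  queue [39, 6] -> pop 39, enqueue [48], visited so far: [24, 21, 31, 5, 30, 34, 15, 27, 39]
  queue [6, 48] -> pop 6, enqueue [12], visited so far: [24, 21, 31, 5, 30, 34, 15, 27, 39, 6]
  queue [48, 12] -> pop 48, enqueue [none], visited so far: [24, 21, 31, 5, 30, 34, 15, 27, 39, 6, 48]
  queue [12] -> pop 12, enqueue [none], visited so far: [24, 21, 31, 5, 30, 34, 15, 27, 39, 6, 48, 12]
Result: [24, 21, 31, 5, 30, 34, 15, 27, 39, 6, 48, 12]


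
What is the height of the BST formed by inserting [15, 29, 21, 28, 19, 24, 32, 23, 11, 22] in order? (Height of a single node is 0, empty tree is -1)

Insertion order: [15, 29, 21, 28, 19, 24, 32, 23, 11, 22]
Tree (level-order array): [15, 11, 29, None, None, 21, 32, 19, 28, None, None, None, None, 24, None, 23, None, 22]
Compute height bottom-up (empty subtree = -1):
  height(11) = 1 + max(-1, -1) = 0
  height(19) = 1 + max(-1, -1) = 0
  height(22) = 1 + max(-1, -1) = 0
  height(23) = 1 + max(0, -1) = 1
  height(24) = 1 + max(1, -1) = 2
  height(28) = 1 + max(2, -1) = 3
  height(21) = 1 + max(0, 3) = 4
  height(32) = 1 + max(-1, -1) = 0
  height(29) = 1 + max(4, 0) = 5
  height(15) = 1 + max(0, 5) = 6
Height = 6


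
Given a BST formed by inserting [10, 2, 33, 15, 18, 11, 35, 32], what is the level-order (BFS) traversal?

Tree insertion order: [10, 2, 33, 15, 18, 11, 35, 32]
Tree (level-order array): [10, 2, 33, None, None, 15, 35, 11, 18, None, None, None, None, None, 32]
BFS from the root, enqueuing left then right child of each popped node:
  queue [10] -> pop 10, enqueue [2, 33], visited so far: [10]
  queue [2, 33] -> pop 2, enqueue [none], visited so far: [10, 2]
  queue [33] -> pop 33, enqueue [15, 35], visited so far: [10, 2, 33]
  queue [15, 35] -> pop 15, enqueue [11, 18], visited so far: [10, 2, 33, 15]
  queue [35, 11, 18] -> pop 35, enqueue [none], visited so far: [10, 2, 33, 15, 35]
  queue [11, 18] -> pop 11, enqueue [none], visited so far: [10, 2, 33, 15, 35, 11]
  queue [18] -> pop 18, enqueue [32], visited so far: [10, 2, 33, 15, 35, 11, 18]
  queue [32] -> pop 32, enqueue [none], visited so far: [10, 2, 33, 15, 35, 11, 18, 32]
Result: [10, 2, 33, 15, 35, 11, 18, 32]


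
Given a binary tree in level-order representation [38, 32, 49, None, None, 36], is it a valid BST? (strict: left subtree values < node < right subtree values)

Level-order array: [38, 32, 49, None, None, 36]
Validate using subtree bounds (lo, hi): at each node, require lo < value < hi,
then recurse left with hi=value and right with lo=value.
Preorder trace (stopping at first violation):
  at node 38 with bounds (-inf, +inf): OK
  at node 32 with bounds (-inf, 38): OK
  at node 49 with bounds (38, +inf): OK
  at node 36 with bounds (38, 49): VIOLATION
Node 36 violates its bound: not (38 < 36 < 49).
Result: Not a valid BST


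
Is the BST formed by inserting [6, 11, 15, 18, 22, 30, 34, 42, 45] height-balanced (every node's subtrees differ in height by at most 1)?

Tree (level-order array): [6, None, 11, None, 15, None, 18, None, 22, None, 30, None, 34, None, 42, None, 45]
Definition: a tree is height-balanced if, at every node, |h(left) - h(right)| <= 1 (empty subtree has height -1).
Bottom-up per-node check:
  node 45: h_left=-1, h_right=-1, diff=0 [OK], height=0
  node 42: h_left=-1, h_right=0, diff=1 [OK], height=1
  node 34: h_left=-1, h_right=1, diff=2 [FAIL (|-1-1|=2 > 1)], height=2
  node 30: h_left=-1, h_right=2, diff=3 [FAIL (|-1-2|=3 > 1)], height=3
  node 22: h_left=-1, h_right=3, diff=4 [FAIL (|-1-3|=4 > 1)], height=4
  node 18: h_left=-1, h_right=4, diff=5 [FAIL (|-1-4|=5 > 1)], height=5
  node 15: h_left=-1, h_right=5, diff=6 [FAIL (|-1-5|=6 > 1)], height=6
  node 11: h_left=-1, h_right=6, diff=7 [FAIL (|-1-6|=7 > 1)], height=7
  node 6: h_left=-1, h_right=7, diff=8 [FAIL (|-1-7|=8 > 1)], height=8
Node 34 violates the condition: |-1 - 1| = 2 > 1.
Result: Not balanced


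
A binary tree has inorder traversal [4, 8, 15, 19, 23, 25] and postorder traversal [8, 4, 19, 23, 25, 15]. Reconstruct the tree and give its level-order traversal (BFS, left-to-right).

Inorder:   [4, 8, 15, 19, 23, 25]
Postorder: [8, 4, 19, 23, 25, 15]
Algorithm: postorder visits root last, so walk postorder right-to-left;
each value is the root of the current inorder slice — split it at that
value, recurse on the right subtree first, then the left.
Recursive splits:
  root=15; inorder splits into left=[4, 8], right=[19, 23, 25]
  root=25; inorder splits into left=[19, 23], right=[]
  root=23; inorder splits into left=[19], right=[]
  root=19; inorder splits into left=[], right=[]
  root=4; inorder splits into left=[], right=[8]
  root=8; inorder splits into left=[], right=[]
Reconstructed level-order: [15, 4, 25, 8, 23, 19]


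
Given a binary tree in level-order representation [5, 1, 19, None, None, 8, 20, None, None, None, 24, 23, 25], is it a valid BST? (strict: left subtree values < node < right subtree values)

Level-order array: [5, 1, 19, None, None, 8, 20, None, None, None, 24, 23, 25]
Validate using subtree bounds (lo, hi): at each node, require lo < value < hi,
then recurse left with hi=value and right with lo=value.
Preorder trace (stopping at first violation):
  at node 5 with bounds (-inf, +inf): OK
  at node 1 with bounds (-inf, 5): OK
  at node 19 with bounds (5, +inf): OK
  at node 8 with bounds (5, 19): OK
  at node 20 with bounds (19, +inf): OK
  at node 24 with bounds (20, +inf): OK
  at node 23 with bounds (20, 24): OK
  at node 25 with bounds (24, +inf): OK
No violation found at any node.
Result: Valid BST


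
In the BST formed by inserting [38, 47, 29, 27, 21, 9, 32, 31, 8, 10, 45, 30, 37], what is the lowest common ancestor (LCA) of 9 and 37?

Tree insertion order: [38, 47, 29, 27, 21, 9, 32, 31, 8, 10, 45, 30, 37]
Tree (level-order array): [38, 29, 47, 27, 32, 45, None, 21, None, 31, 37, None, None, 9, None, 30, None, None, None, 8, 10]
In a BST, the LCA of p=9, q=37 is the first node v on the
root-to-leaf path with p <= v <= q (go left if both < v, right if both > v).
Walk from root:
  at 38: both 9 and 37 < 38, go left
  at 29: 9 <= 29 <= 37, this is the LCA
LCA = 29


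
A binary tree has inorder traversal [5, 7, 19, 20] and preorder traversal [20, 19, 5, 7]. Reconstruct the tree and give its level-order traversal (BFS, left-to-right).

Inorder:  [5, 7, 19, 20]
Preorder: [20, 19, 5, 7]
Algorithm: preorder visits root first, so consume preorder in order;
for each root, split the current inorder slice at that value into
left-subtree inorder and right-subtree inorder, then recurse.
Recursive splits:
  root=20; inorder splits into left=[5, 7, 19], right=[]
  root=19; inorder splits into left=[5, 7], right=[]
  root=5; inorder splits into left=[], right=[7]
  root=7; inorder splits into left=[], right=[]
Reconstructed level-order: [20, 19, 5, 7]


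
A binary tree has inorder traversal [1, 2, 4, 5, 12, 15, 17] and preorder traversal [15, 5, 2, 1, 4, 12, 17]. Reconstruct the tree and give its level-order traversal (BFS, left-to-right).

Inorder:  [1, 2, 4, 5, 12, 15, 17]
Preorder: [15, 5, 2, 1, 4, 12, 17]
Algorithm: preorder visits root first, so consume preorder in order;
for each root, split the current inorder slice at that value into
left-subtree inorder and right-subtree inorder, then recurse.
Recursive splits:
  root=15; inorder splits into left=[1, 2, 4, 5, 12], right=[17]
  root=5; inorder splits into left=[1, 2, 4], right=[12]
  root=2; inorder splits into left=[1], right=[4]
  root=1; inorder splits into left=[], right=[]
  root=4; inorder splits into left=[], right=[]
  root=12; inorder splits into left=[], right=[]
  root=17; inorder splits into left=[], right=[]
Reconstructed level-order: [15, 5, 17, 2, 12, 1, 4]


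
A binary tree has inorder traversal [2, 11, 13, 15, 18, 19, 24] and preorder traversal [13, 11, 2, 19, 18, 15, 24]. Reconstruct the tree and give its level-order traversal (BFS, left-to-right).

Inorder:  [2, 11, 13, 15, 18, 19, 24]
Preorder: [13, 11, 2, 19, 18, 15, 24]
Algorithm: preorder visits root first, so consume preorder in order;
for each root, split the current inorder slice at that value into
left-subtree inorder and right-subtree inorder, then recurse.
Recursive splits:
  root=13; inorder splits into left=[2, 11], right=[15, 18, 19, 24]
  root=11; inorder splits into left=[2], right=[]
  root=2; inorder splits into left=[], right=[]
  root=19; inorder splits into left=[15, 18], right=[24]
  root=18; inorder splits into left=[15], right=[]
  root=15; inorder splits into left=[], right=[]
  root=24; inorder splits into left=[], right=[]
Reconstructed level-order: [13, 11, 19, 2, 18, 24, 15]


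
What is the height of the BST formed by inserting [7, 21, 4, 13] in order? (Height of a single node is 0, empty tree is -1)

Insertion order: [7, 21, 4, 13]
Tree (level-order array): [7, 4, 21, None, None, 13]
Compute height bottom-up (empty subtree = -1):
  height(4) = 1 + max(-1, -1) = 0
  height(13) = 1 + max(-1, -1) = 0
  height(21) = 1 + max(0, -1) = 1
  height(7) = 1 + max(0, 1) = 2
Height = 2


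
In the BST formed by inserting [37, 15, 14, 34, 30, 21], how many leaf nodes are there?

Tree built from: [37, 15, 14, 34, 30, 21]
Tree (level-order array): [37, 15, None, 14, 34, None, None, 30, None, 21]
Rule: A leaf has 0 children.
Per-node child counts:
  node 37: 1 child(ren)
  node 15: 2 child(ren)
  node 14: 0 child(ren)
  node 34: 1 child(ren)
  node 30: 1 child(ren)
  node 21: 0 child(ren)
Matching nodes: [14, 21]
Count of leaf nodes: 2


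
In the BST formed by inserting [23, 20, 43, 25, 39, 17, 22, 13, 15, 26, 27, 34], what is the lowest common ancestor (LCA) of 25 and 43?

Tree insertion order: [23, 20, 43, 25, 39, 17, 22, 13, 15, 26, 27, 34]
Tree (level-order array): [23, 20, 43, 17, 22, 25, None, 13, None, None, None, None, 39, None, 15, 26, None, None, None, None, 27, None, 34]
In a BST, the LCA of p=25, q=43 is the first node v on the
root-to-leaf path with p <= v <= q (go left if both < v, right if both > v).
Walk from root:
  at 23: both 25 and 43 > 23, go right
  at 43: 25 <= 43 <= 43, this is the LCA
LCA = 43


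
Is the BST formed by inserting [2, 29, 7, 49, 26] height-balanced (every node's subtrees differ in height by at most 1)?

Tree (level-order array): [2, None, 29, 7, 49, None, 26]
Definition: a tree is height-balanced if, at every node, |h(left) - h(right)| <= 1 (empty subtree has height -1).
Bottom-up per-node check:
  node 26: h_left=-1, h_right=-1, diff=0 [OK], height=0
  node 7: h_left=-1, h_right=0, diff=1 [OK], height=1
  node 49: h_left=-1, h_right=-1, diff=0 [OK], height=0
  node 29: h_left=1, h_right=0, diff=1 [OK], height=2
  node 2: h_left=-1, h_right=2, diff=3 [FAIL (|-1-2|=3 > 1)], height=3
Node 2 violates the condition: |-1 - 2| = 3 > 1.
Result: Not balanced


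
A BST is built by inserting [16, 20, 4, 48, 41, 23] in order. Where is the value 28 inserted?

Starting tree (level order): [16, 4, 20, None, None, None, 48, 41, None, 23]
Insertion path: 16 -> 20 -> 48 -> 41 -> 23
Result: insert 28 as right child of 23
Final tree (level order): [16, 4, 20, None, None, None, 48, 41, None, 23, None, None, 28]


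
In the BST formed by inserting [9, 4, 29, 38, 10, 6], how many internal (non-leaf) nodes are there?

Tree built from: [9, 4, 29, 38, 10, 6]
Tree (level-order array): [9, 4, 29, None, 6, 10, 38]
Rule: An internal node has at least one child.
Per-node child counts:
  node 9: 2 child(ren)
  node 4: 1 child(ren)
  node 6: 0 child(ren)
  node 29: 2 child(ren)
  node 10: 0 child(ren)
  node 38: 0 child(ren)
Matching nodes: [9, 4, 29]
Count of internal (non-leaf) nodes: 3


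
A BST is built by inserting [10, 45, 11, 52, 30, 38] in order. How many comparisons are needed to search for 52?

Search path for 52: 10 -> 45 -> 52
Found: True
Comparisons: 3


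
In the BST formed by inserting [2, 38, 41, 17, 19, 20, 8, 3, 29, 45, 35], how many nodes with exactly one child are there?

Tree built from: [2, 38, 41, 17, 19, 20, 8, 3, 29, 45, 35]
Tree (level-order array): [2, None, 38, 17, 41, 8, 19, None, 45, 3, None, None, 20, None, None, None, None, None, 29, None, 35]
Rule: These are nodes with exactly 1 non-null child.
Per-node child counts:
  node 2: 1 child(ren)
  node 38: 2 child(ren)
  node 17: 2 child(ren)
  node 8: 1 child(ren)
  node 3: 0 child(ren)
  node 19: 1 child(ren)
  node 20: 1 child(ren)
  node 29: 1 child(ren)
  node 35: 0 child(ren)
  node 41: 1 child(ren)
  node 45: 0 child(ren)
Matching nodes: [2, 8, 19, 20, 29, 41]
Count of nodes with exactly one child: 6


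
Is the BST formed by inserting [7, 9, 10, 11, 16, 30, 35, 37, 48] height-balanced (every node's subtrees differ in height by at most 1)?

Tree (level-order array): [7, None, 9, None, 10, None, 11, None, 16, None, 30, None, 35, None, 37, None, 48]
Definition: a tree is height-balanced if, at every node, |h(left) - h(right)| <= 1 (empty subtree has height -1).
Bottom-up per-node check:
  node 48: h_left=-1, h_right=-1, diff=0 [OK], height=0
  node 37: h_left=-1, h_right=0, diff=1 [OK], height=1
  node 35: h_left=-1, h_right=1, diff=2 [FAIL (|-1-1|=2 > 1)], height=2
  node 30: h_left=-1, h_right=2, diff=3 [FAIL (|-1-2|=3 > 1)], height=3
  node 16: h_left=-1, h_right=3, diff=4 [FAIL (|-1-3|=4 > 1)], height=4
  node 11: h_left=-1, h_right=4, diff=5 [FAIL (|-1-4|=5 > 1)], height=5
  node 10: h_left=-1, h_right=5, diff=6 [FAIL (|-1-5|=6 > 1)], height=6
  node 9: h_left=-1, h_right=6, diff=7 [FAIL (|-1-6|=7 > 1)], height=7
  node 7: h_left=-1, h_right=7, diff=8 [FAIL (|-1-7|=8 > 1)], height=8
Node 35 violates the condition: |-1 - 1| = 2 > 1.
Result: Not balanced


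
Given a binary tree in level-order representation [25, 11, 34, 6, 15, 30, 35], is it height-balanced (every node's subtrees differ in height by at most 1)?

Tree (level-order array): [25, 11, 34, 6, 15, 30, 35]
Definition: a tree is height-balanced if, at every node, |h(left) - h(right)| <= 1 (empty subtree has height -1).
Bottom-up per-node check:
  node 6: h_left=-1, h_right=-1, diff=0 [OK], height=0
  node 15: h_left=-1, h_right=-1, diff=0 [OK], height=0
  node 11: h_left=0, h_right=0, diff=0 [OK], height=1
  node 30: h_left=-1, h_right=-1, diff=0 [OK], height=0
  node 35: h_left=-1, h_right=-1, diff=0 [OK], height=0
  node 34: h_left=0, h_right=0, diff=0 [OK], height=1
  node 25: h_left=1, h_right=1, diff=0 [OK], height=2
All nodes satisfy the balance condition.
Result: Balanced


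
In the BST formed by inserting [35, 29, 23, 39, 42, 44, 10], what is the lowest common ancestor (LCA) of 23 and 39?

Tree insertion order: [35, 29, 23, 39, 42, 44, 10]
Tree (level-order array): [35, 29, 39, 23, None, None, 42, 10, None, None, 44]
In a BST, the LCA of p=23, q=39 is the first node v on the
root-to-leaf path with p <= v <= q (go left if both < v, right if both > v).
Walk from root:
  at 35: 23 <= 35 <= 39, this is the LCA
LCA = 35


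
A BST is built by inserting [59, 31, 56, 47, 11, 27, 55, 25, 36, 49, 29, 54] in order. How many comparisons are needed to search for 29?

Search path for 29: 59 -> 31 -> 11 -> 27 -> 29
Found: True
Comparisons: 5


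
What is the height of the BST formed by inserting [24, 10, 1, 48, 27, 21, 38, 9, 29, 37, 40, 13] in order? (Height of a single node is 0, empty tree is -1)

Insertion order: [24, 10, 1, 48, 27, 21, 38, 9, 29, 37, 40, 13]
Tree (level-order array): [24, 10, 48, 1, 21, 27, None, None, 9, 13, None, None, 38, None, None, None, None, 29, 40, None, 37]
Compute height bottom-up (empty subtree = -1):
  height(9) = 1 + max(-1, -1) = 0
  height(1) = 1 + max(-1, 0) = 1
  height(13) = 1 + max(-1, -1) = 0
  height(21) = 1 + max(0, -1) = 1
  height(10) = 1 + max(1, 1) = 2
  height(37) = 1 + max(-1, -1) = 0
  height(29) = 1 + max(-1, 0) = 1
  height(40) = 1 + max(-1, -1) = 0
  height(38) = 1 + max(1, 0) = 2
  height(27) = 1 + max(-1, 2) = 3
  height(48) = 1 + max(3, -1) = 4
  height(24) = 1 + max(2, 4) = 5
Height = 5


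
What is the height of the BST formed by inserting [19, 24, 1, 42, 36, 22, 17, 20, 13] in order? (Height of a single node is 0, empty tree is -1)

Insertion order: [19, 24, 1, 42, 36, 22, 17, 20, 13]
Tree (level-order array): [19, 1, 24, None, 17, 22, 42, 13, None, 20, None, 36]
Compute height bottom-up (empty subtree = -1):
  height(13) = 1 + max(-1, -1) = 0
  height(17) = 1 + max(0, -1) = 1
  height(1) = 1 + max(-1, 1) = 2
  height(20) = 1 + max(-1, -1) = 0
  height(22) = 1 + max(0, -1) = 1
  height(36) = 1 + max(-1, -1) = 0
  height(42) = 1 + max(0, -1) = 1
  height(24) = 1 + max(1, 1) = 2
  height(19) = 1 + max(2, 2) = 3
Height = 3


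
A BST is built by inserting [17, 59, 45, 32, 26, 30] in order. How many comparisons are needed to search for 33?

Search path for 33: 17 -> 59 -> 45 -> 32
Found: False
Comparisons: 4


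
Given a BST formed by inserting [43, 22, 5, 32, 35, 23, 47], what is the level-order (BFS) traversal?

Tree insertion order: [43, 22, 5, 32, 35, 23, 47]
Tree (level-order array): [43, 22, 47, 5, 32, None, None, None, None, 23, 35]
BFS from the root, enqueuing left then right child of each popped node:
  queue [43] -> pop 43, enqueue [22, 47], visited so far: [43]
  queue [22, 47] -> pop 22, enqueue [5, 32], visited so far: [43, 22]
  queue [47, 5, 32] -> pop 47, enqueue [none], visited so far: [43, 22, 47]
  queue [5, 32] -> pop 5, enqueue [none], visited so far: [43, 22, 47, 5]
  queue [32] -> pop 32, enqueue [23, 35], visited so far: [43, 22, 47, 5, 32]
  queue [23, 35] -> pop 23, enqueue [none], visited so far: [43, 22, 47, 5, 32, 23]
  queue [35] -> pop 35, enqueue [none], visited so far: [43, 22, 47, 5, 32, 23, 35]
Result: [43, 22, 47, 5, 32, 23, 35]


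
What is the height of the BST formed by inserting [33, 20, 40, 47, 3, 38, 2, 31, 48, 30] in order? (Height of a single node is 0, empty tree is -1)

Insertion order: [33, 20, 40, 47, 3, 38, 2, 31, 48, 30]
Tree (level-order array): [33, 20, 40, 3, 31, 38, 47, 2, None, 30, None, None, None, None, 48]
Compute height bottom-up (empty subtree = -1):
  height(2) = 1 + max(-1, -1) = 0
  height(3) = 1 + max(0, -1) = 1
  height(30) = 1 + max(-1, -1) = 0
  height(31) = 1 + max(0, -1) = 1
  height(20) = 1 + max(1, 1) = 2
  height(38) = 1 + max(-1, -1) = 0
  height(48) = 1 + max(-1, -1) = 0
  height(47) = 1 + max(-1, 0) = 1
  height(40) = 1 + max(0, 1) = 2
  height(33) = 1 + max(2, 2) = 3
Height = 3


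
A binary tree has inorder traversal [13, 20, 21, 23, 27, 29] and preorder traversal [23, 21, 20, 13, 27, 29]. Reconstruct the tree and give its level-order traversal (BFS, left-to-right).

Inorder:  [13, 20, 21, 23, 27, 29]
Preorder: [23, 21, 20, 13, 27, 29]
Algorithm: preorder visits root first, so consume preorder in order;
for each root, split the current inorder slice at that value into
left-subtree inorder and right-subtree inorder, then recurse.
Recursive splits:
  root=23; inorder splits into left=[13, 20, 21], right=[27, 29]
  root=21; inorder splits into left=[13, 20], right=[]
  root=20; inorder splits into left=[13], right=[]
  root=13; inorder splits into left=[], right=[]
  root=27; inorder splits into left=[], right=[29]
  root=29; inorder splits into left=[], right=[]
Reconstructed level-order: [23, 21, 27, 20, 29, 13]


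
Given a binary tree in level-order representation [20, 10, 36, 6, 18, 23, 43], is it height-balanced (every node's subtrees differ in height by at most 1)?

Tree (level-order array): [20, 10, 36, 6, 18, 23, 43]
Definition: a tree is height-balanced if, at every node, |h(left) - h(right)| <= 1 (empty subtree has height -1).
Bottom-up per-node check:
  node 6: h_left=-1, h_right=-1, diff=0 [OK], height=0
  node 18: h_left=-1, h_right=-1, diff=0 [OK], height=0
  node 10: h_left=0, h_right=0, diff=0 [OK], height=1
  node 23: h_left=-1, h_right=-1, diff=0 [OK], height=0
  node 43: h_left=-1, h_right=-1, diff=0 [OK], height=0
  node 36: h_left=0, h_right=0, diff=0 [OK], height=1
  node 20: h_left=1, h_right=1, diff=0 [OK], height=2
All nodes satisfy the balance condition.
Result: Balanced


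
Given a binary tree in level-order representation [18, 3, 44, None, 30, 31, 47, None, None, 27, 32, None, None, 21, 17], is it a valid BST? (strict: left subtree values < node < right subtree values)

Level-order array: [18, 3, 44, None, 30, 31, 47, None, None, 27, 32, None, None, 21, 17]
Validate using subtree bounds (lo, hi): at each node, require lo < value < hi,
then recurse left with hi=value and right with lo=value.
Preorder trace (stopping at first violation):
  at node 18 with bounds (-inf, +inf): OK
  at node 3 with bounds (-inf, 18): OK
  at node 30 with bounds (3, 18): VIOLATION
Node 30 violates its bound: not (3 < 30 < 18).
Result: Not a valid BST


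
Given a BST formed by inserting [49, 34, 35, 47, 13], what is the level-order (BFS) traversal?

Tree insertion order: [49, 34, 35, 47, 13]
Tree (level-order array): [49, 34, None, 13, 35, None, None, None, 47]
BFS from the root, enqueuing left then right child of each popped node:
  queue [49] -> pop 49, enqueue [34], visited so far: [49]
  queue [34] -> pop 34, enqueue [13, 35], visited so far: [49, 34]
  queue [13, 35] -> pop 13, enqueue [none], visited so far: [49, 34, 13]
  queue [35] -> pop 35, enqueue [47], visited so far: [49, 34, 13, 35]
  queue [47] -> pop 47, enqueue [none], visited so far: [49, 34, 13, 35, 47]
Result: [49, 34, 13, 35, 47]


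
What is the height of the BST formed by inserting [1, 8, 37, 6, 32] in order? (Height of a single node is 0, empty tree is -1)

Insertion order: [1, 8, 37, 6, 32]
Tree (level-order array): [1, None, 8, 6, 37, None, None, 32]
Compute height bottom-up (empty subtree = -1):
  height(6) = 1 + max(-1, -1) = 0
  height(32) = 1 + max(-1, -1) = 0
  height(37) = 1 + max(0, -1) = 1
  height(8) = 1 + max(0, 1) = 2
  height(1) = 1 + max(-1, 2) = 3
Height = 3


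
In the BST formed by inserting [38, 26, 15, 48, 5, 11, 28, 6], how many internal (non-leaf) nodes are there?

Tree built from: [38, 26, 15, 48, 5, 11, 28, 6]
Tree (level-order array): [38, 26, 48, 15, 28, None, None, 5, None, None, None, None, 11, 6]
Rule: An internal node has at least one child.
Per-node child counts:
  node 38: 2 child(ren)
  node 26: 2 child(ren)
  node 15: 1 child(ren)
  node 5: 1 child(ren)
  node 11: 1 child(ren)
  node 6: 0 child(ren)
  node 28: 0 child(ren)
  node 48: 0 child(ren)
Matching nodes: [38, 26, 15, 5, 11]
Count of internal (non-leaf) nodes: 5


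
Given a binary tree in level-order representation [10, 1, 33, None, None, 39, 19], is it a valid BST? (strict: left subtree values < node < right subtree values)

Level-order array: [10, 1, 33, None, None, 39, 19]
Validate using subtree bounds (lo, hi): at each node, require lo < value < hi,
then recurse left with hi=value and right with lo=value.
Preorder trace (stopping at first violation):
  at node 10 with bounds (-inf, +inf): OK
  at node 1 with bounds (-inf, 10): OK
  at node 33 with bounds (10, +inf): OK
  at node 39 with bounds (10, 33): VIOLATION
Node 39 violates its bound: not (10 < 39 < 33).
Result: Not a valid BST


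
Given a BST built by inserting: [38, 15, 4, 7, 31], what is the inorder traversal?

Tree insertion order: [38, 15, 4, 7, 31]
Tree (level-order array): [38, 15, None, 4, 31, None, 7]
Inorder traversal: [4, 7, 15, 31, 38]


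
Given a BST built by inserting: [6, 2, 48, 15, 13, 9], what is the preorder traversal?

Tree insertion order: [6, 2, 48, 15, 13, 9]
Tree (level-order array): [6, 2, 48, None, None, 15, None, 13, None, 9]
Preorder traversal: [6, 2, 48, 15, 13, 9]


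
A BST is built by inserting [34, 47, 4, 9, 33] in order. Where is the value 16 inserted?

Starting tree (level order): [34, 4, 47, None, 9, None, None, None, 33]
Insertion path: 34 -> 4 -> 9 -> 33
Result: insert 16 as left child of 33
Final tree (level order): [34, 4, 47, None, 9, None, None, None, 33, 16]


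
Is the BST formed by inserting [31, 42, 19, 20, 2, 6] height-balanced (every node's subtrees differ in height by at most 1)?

Tree (level-order array): [31, 19, 42, 2, 20, None, None, None, 6]
Definition: a tree is height-balanced if, at every node, |h(left) - h(right)| <= 1 (empty subtree has height -1).
Bottom-up per-node check:
  node 6: h_left=-1, h_right=-1, diff=0 [OK], height=0
  node 2: h_left=-1, h_right=0, diff=1 [OK], height=1
  node 20: h_left=-1, h_right=-1, diff=0 [OK], height=0
  node 19: h_left=1, h_right=0, diff=1 [OK], height=2
  node 42: h_left=-1, h_right=-1, diff=0 [OK], height=0
  node 31: h_left=2, h_right=0, diff=2 [FAIL (|2-0|=2 > 1)], height=3
Node 31 violates the condition: |2 - 0| = 2 > 1.
Result: Not balanced


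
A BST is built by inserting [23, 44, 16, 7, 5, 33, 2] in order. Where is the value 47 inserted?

Starting tree (level order): [23, 16, 44, 7, None, 33, None, 5, None, None, None, 2]
Insertion path: 23 -> 44
Result: insert 47 as right child of 44
Final tree (level order): [23, 16, 44, 7, None, 33, 47, 5, None, None, None, None, None, 2]


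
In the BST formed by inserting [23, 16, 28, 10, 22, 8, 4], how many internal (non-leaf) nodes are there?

Tree built from: [23, 16, 28, 10, 22, 8, 4]
Tree (level-order array): [23, 16, 28, 10, 22, None, None, 8, None, None, None, 4]
Rule: An internal node has at least one child.
Per-node child counts:
  node 23: 2 child(ren)
  node 16: 2 child(ren)
  node 10: 1 child(ren)
  node 8: 1 child(ren)
  node 4: 0 child(ren)
  node 22: 0 child(ren)
  node 28: 0 child(ren)
Matching nodes: [23, 16, 10, 8]
Count of internal (non-leaf) nodes: 4


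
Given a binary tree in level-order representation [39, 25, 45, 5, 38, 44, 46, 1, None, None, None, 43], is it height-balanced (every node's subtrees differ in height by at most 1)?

Tree (level-order array): [39, 25, 45, 5, 38, 44, 46, 1, None, None, None, 43]
Definition: a tree is height-balanced if, at every node, |h(left) - h(right)| <= 1 (empty subtree has height -1).
Bottom-up per-node check:
  node 1: h_left=-1, h_right=-1, diff=0 [OK], height=0
  node 5: h_left=0, h_right=-1, diff=1 [OK], height=1
  node 38: h_left=-1, h_right=-1, diff=0 [OK], height=0
  node 25: h_left=1, h_right=0, diff=1 [OK], height=2
  node 43: h_left=-1, h_right=-1, diff=0 [OK], height=0
  node 44: h_left=0, h_right=-1, diff=1 [OK], height=1
  node 46: h_left=-1, h_right=-1, diff=0 [OK], height=0
  node 45: h_left=1, h_right=0, diff=1 [OK], height=2
  node 39: h_left=2, h_right=2, diff=0 [OK], height=3
All nodes satisfy the balance condition.
Result: Balanced
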